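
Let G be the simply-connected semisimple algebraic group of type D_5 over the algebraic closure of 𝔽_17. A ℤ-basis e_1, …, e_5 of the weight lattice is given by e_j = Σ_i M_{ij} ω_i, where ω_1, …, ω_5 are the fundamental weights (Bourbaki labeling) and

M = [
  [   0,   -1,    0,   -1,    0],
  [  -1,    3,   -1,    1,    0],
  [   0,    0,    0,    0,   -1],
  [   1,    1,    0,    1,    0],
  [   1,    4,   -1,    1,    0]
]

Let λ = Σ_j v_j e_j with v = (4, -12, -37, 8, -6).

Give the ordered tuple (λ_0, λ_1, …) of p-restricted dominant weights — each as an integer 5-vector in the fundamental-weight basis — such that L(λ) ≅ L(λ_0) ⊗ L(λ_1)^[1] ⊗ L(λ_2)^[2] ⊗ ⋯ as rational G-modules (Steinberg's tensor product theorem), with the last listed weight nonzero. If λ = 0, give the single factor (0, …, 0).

In the fundamental-weight basis, λ has coordinates c = M·v (v = (4, -12, -37, 8, -6)):
  c_1 = 0·4 + (-1)·(-12) + (0)·(-37) + (-1)·(8) + (0)·(-6) = 4
  c_2 = (-1)·(4) + (3)·(-12) + (-1)·(-37) + 1·8 + (0)·(-6) = 5
  c_3 = 0·4 + (0)·(-12) + (0)·(-37) + 0·8 + (-1)·(-6) = 6
  c_4 = 1·4 + (1)·(-12) + (0)·(-37) + 1·8 + (0)·(-6) = 0
  c_5 = 1·4 + (4)·(-12) + (-1)·(-37) + 1·8 + (0)·(-6) = 1
Writing each c_i in base p = 17:
  c_1 = 4 = 4·17^0
  c_2 = 5 = 5·17^0
  c_3 = 6 = 6·17^0
  c_4 = 0
  c_5 = 1 = 1·17^0
Factor λ_0 = (4, 5, 6, 0, 1)

((4, 5, 6, 0, 1),)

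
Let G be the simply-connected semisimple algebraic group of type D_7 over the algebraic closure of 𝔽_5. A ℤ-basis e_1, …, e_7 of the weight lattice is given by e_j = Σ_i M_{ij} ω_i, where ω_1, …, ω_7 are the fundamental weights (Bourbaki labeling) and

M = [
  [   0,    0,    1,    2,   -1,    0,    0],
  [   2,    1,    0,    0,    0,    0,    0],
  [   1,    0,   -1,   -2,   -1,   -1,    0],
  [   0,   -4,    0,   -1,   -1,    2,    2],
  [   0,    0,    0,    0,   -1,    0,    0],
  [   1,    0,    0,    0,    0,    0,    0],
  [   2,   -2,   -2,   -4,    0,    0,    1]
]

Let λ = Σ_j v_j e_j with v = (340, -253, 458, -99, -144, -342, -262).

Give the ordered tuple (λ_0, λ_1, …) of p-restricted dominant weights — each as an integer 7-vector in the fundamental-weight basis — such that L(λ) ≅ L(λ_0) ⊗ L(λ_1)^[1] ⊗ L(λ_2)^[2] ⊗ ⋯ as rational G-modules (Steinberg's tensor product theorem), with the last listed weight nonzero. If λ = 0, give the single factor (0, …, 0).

Change of basis e → ω: c = M·v where v = (340, -253, 458, -99, -144, -342, -262):
  c_1 = 0*340 + 0*-253 + 1*458 + 2*-99 + -1*-144 + 0*-342 + 0*-262 = 404
  c_2 = 2*340 + 1*-253 + 0*458 + 0*-99 + 0*-144 + 0*-342 + 0*-262 = 427
  c_3 = 1*340 + 0*-253 + -1*458 + -2*-99 + -1*-144 + -1*-342 + 0*-262 = 566
  c_4 = 0*340 + -4*-253 + 0*458 + -1*-99 + -1*-144 + 2*-342 + 2*-262 = 47
  c_5 = 0*340 + 0*-253 + 0*458 + 0*-99 + -1*-144 + 0*-342 + 0*-262 = 144
  c_6 = 1*340 + 0*-253 + 0*458 + 0*-99 + 0*-144 + 0*-342 + 0*-262 = 340
  c_7 = 2*340 + -2*-253 + -2*458 + -4*-99 + 0*-144 + 0*-342 + 1*-262 = 404
Expand coordinatewise in base 5:
  c_1 = 404 = 4·5^0 + 0·5^1 + 1·5^2 + 3·5^3
  c_2 = 427 = 2·5^0 + 0·5^1 + 2·5^2 + 3·5^3
  c_3 = 566 = 1·5^0 + 3·5^1 + 2·5^2 + 4·5^3
  c_4 = 47 = 2·5^0 + 4·5^1 + 1·5^2
  c_5 = 144 = 4·5^0 + 3·5^1 + 0·5^2 + 1·5^3
  c_6 = 340 = 0·5^0 + 3·5^1 + 3·5^2 + 2·5^3
  c_7 = 404 = 4·5^0 + 0·5^1 + 1·5^2 + 3·5^3
Factor λ_0 = (4, 2, 1, 2, 4, 0, 4)
Factor λ_1 = (0, 0, 3, 4, 3, 3, 0)
Factor λ_2 = (1, 2, 2, 1, 0, 3, 1)
Factor λ_3 = (3, 3, 4, 0, 1, 2, 3)

((4, 2, 1, 2, 4, 0, 4), (0, 0, 3, 4, 3, 3, 0), (1, 2, 2, 1, 0, 3, 1), (3, 3, 4, 0, 1, 2, 3))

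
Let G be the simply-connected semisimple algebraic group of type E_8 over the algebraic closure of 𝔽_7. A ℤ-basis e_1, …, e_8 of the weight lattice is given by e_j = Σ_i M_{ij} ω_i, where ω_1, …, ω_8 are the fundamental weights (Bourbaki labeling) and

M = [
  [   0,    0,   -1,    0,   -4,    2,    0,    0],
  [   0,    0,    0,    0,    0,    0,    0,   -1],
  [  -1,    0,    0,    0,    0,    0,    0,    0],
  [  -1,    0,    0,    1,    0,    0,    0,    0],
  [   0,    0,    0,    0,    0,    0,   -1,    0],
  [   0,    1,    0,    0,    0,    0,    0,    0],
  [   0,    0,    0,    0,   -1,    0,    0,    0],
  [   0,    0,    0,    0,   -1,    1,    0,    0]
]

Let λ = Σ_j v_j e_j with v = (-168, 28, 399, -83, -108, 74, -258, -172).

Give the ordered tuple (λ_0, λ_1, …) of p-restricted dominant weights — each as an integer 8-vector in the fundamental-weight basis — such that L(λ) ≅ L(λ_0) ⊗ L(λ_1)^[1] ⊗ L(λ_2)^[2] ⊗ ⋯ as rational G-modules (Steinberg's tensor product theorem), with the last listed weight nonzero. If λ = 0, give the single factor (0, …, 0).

Compute c_i = Σ_j M_{ij} v_j with v = (-168, 28, 399, -83, -108, 74, -258, -172):
  c_1 = 0*-168 + 0*28 + -1*399 + 0*-83 + -4*-108 + 2*74 + 0*-258 + 0*-172 = 181
  c_2 = 0*-168 + 0*28 + 0*399 + 0*-83 + 0*-108 + 0*74 + 0*-258 + -1*-172 = 172
  c_3 = -1*-168 + 0*28 + 0*399 + 0*-83 + 0*-108 + 0*74 + 0*-258 + 0*-172 = 168
  c_4 = -1*-168 + 0*28 + 0*399 + 1*-83 + 0*-108 + 0*74 + 0*-258 + 0*-172 = 85
  c_5 = 0*-168 + 0*28 + 0*399 + 0*-83 + 0*-108 + 0*74 + -1*-258 + 0*-172 = 258
  c_6 = 0*-168 + 1*28 + 0*399 + 0*-83 + 0*-108 + 0*74 + 0*-258 + 0*-172 = 28
  c_7 = 0*-168 + 0*28 + 0*399 + 0*-83 + -1*-108 + 0*74 + 0*-258 + 0*-172 = 108
  c_8 = 0*-168 + 0*28 + 0*399 + 0*-83 + -1*-108 + 1*74 + 0*-258 + 0*-172 = 182
Writing each c_i in base p = 7:
  c_1 = 181 = 6·7^0 + 4·7^1 + 3·7^2
  c_2 = 172 = 4·7^0 + 3·7^1 + 3·7^2
  c_3 = 168 = 0·7^0 + 3·7^1 + 3·7^2
  c_4 = 85 = 1·7^0 + 5·7^1 + 1·7^2
  c_5 = 258 = 6·7^0 + 1·7^1 + 5·7^2
  c_6 = 28 = 0·7^0 + 4·7^1
  c_7 = 108 = 3·7^0 + 1·7^1 + 2·7^2
  c_8 = 182 = 0·7^0 + 5·7^1 + 3·7^2
Factor λ_0 = (6, 4, 0, 1, 6, 0, 3, 0)
Factor λ_1 = (4, 3, 3, 5, 1, 4, 1, 5)
Factor λ_2 = (3, 3, 3, 1, 5, 0, 2, 3)

((6, 4, 0, 1, 6, 0, 3, 0), (4, 3, 3, 5, 1, 4, 1, 5), (3, 3, 3, 1, 5, 0, 2, 3))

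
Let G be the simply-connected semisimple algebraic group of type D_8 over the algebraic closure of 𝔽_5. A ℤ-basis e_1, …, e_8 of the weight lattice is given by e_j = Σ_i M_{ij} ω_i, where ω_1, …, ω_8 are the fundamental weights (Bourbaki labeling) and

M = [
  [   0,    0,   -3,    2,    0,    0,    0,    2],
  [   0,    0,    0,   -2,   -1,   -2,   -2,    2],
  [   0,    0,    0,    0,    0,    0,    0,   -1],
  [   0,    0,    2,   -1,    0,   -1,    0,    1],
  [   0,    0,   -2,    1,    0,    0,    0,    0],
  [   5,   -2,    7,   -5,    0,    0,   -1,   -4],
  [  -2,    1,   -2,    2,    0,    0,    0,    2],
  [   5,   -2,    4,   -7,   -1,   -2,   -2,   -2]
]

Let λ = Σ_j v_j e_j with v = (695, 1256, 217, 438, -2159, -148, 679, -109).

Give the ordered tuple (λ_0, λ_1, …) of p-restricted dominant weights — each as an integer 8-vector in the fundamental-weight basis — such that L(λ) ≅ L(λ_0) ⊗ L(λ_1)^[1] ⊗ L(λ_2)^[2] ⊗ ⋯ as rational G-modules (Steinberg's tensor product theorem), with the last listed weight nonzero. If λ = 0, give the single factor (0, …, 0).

((2, 3, 4, 0, 4, 4, 0, 0), (1, 0, 1, 2, 0, 4, 3, 1), (0, 0, 4, 1, 0, 1, 3, 3))

Change of basis e → ω: c = M·v where v = (695, 1256, 217, 438, -2159, -148, 679, -109):
  c_1 = (0)·(695) + (0)·(1256) + (-3)·(217) + (2)·(438) + (0)·(-2159) + (0)·(-148) + (0)·(679) + (2)·(-109) = 7
  c_2 = (0)·(695) + (0)·(1256) + (0)·(217) + (-2)·(438) + (-1)·(-2159) + (-2)·(-148) + (-2)·(679) + (2)·(-109) = 3
  c_3 = (0)·(695) + (0)·(1256) + (0)·(217) + (0)·(438) + (0)·(-2159) + (0)·(-148) + (0)·(679) + (-1)·(-109) = 109
  c_4 = (0)·(695) + (0)·(1256) + (2)·(217) + (-1)·(438) + (0)·(-2159) + (-1)·(-148) + (0)·(679) + (1)·(-109) = 35
  c_5 = (0)·(695) + (0)·(1256) + (-2)·(217) + (1)·(438) + (0)·(-2159) + (0)·(-148) + (0)·(679) + (0)·(-109) = 4
  c_6 = (5)·(695) + (-2)·(1256) + (7)·(217) + (-5)·(438) + (0)·(-2159) + (0)·(-148) + (-1)·(679) + (-4)·(-109) = 49
  c_7 = (-2)·(695) + (1)·(1256) + (-2)·(217) + (2)·(438) + (0)·(-2159) + (0)·(-148) + (0)·(679) + (2)·(-109) = 90
  c_8 = (5)·(695) + (-2)·(1256) + (4)·(217) + (-7)·(438) + (-1)·(-2159) + (-2)·(-148) + (-2)·(679) + (-2)·(-109) = 80
Writing each c_i in base p = 5:
  c_1 = 7 = 2·5^0 + 1·5^1
  c_2 = 3 = 3·5^0
  c_3 = 109 = 4·5^0 + 1·5^1 + 4·5^2
  c_4 = 35 = 0·5^0 + 2·5^1 + 1·5^2
  c_5 = 4 = 4·5^0
  c_6 = 49 = 4·5^0 + 4·5^1 + 1·5^2
  c_7 = 90 = 0·5^0 + 3·5^1 + 3·5^2
  c_8 = 80 = 0·5^0 + 1·5^1 + 3·5^2
p-restricted factor λ_0 = (2, 3, 4, 0, 4, 4, 0, 0)
p-restricted factor λ_1 = (1, 0, 1, 2, 0, 4, 3, 1)
p-restricted factor λ_2 = (0, 0, 4, 1, 0, 1, 3, 3)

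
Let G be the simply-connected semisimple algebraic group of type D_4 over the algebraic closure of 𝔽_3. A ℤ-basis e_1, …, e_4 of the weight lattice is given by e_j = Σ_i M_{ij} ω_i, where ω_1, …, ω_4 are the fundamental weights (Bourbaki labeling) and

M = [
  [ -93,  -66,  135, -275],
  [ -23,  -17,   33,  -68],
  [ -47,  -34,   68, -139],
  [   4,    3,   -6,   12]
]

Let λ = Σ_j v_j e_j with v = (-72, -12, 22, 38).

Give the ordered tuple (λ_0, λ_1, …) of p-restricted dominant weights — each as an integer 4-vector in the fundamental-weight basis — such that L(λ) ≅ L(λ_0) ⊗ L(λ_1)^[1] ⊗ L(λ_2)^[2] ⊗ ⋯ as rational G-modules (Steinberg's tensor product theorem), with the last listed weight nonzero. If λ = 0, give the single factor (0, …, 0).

((2, 2, 0, 0), (2, 0, 2, 0))

In the fundamental-weight basis, λ has coordinates c = M·v (v = (-72, -12, 22, 38)):
  c_1 = (-93)·(-72) + (-66)·(-12) + 135·22 + (-275)·(38) = 8
  c_2 = (-23)·(-72) + (-17)·(-12) + 33·22 + (-68)·(38) = 2
  c_3 = (-47)·(-72) + (-34)·(-12) + 68·22 + (-139)·(38) = 6
  c_4 = (4)·(-72) + (3)·(-12) + (-6)·(22) + 12·38 = 0
Expand coordinatewise in base 3:
  c_1 = 8 = 2·3^0 + 2·3^1
  c_2 = 2 = 2·3^0
  c_3 = 6 = 0·3^0 + 2·3^1
  c_4 = 0
p-restricted factor λ_0 = (2, 2, 0, 0)
p-restricted factor λ_1 = (2, 0, 2, 0)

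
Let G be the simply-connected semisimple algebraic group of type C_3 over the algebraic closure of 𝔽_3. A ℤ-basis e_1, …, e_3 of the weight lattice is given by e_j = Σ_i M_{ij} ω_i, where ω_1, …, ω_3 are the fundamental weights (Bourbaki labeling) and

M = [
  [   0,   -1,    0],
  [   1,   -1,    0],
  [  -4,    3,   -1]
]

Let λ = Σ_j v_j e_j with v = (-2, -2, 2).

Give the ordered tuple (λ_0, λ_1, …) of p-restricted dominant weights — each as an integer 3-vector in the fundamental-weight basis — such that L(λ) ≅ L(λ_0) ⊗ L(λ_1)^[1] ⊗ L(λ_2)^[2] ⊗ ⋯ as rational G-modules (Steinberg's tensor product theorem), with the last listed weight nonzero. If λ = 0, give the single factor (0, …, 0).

ω-coordinates c = M·v, v = (-2, -2, 2):
  c_1 = (0)·(-2) + (-1)·(-2) + (0)·(2) = 2
  c_2 = (1)·(-2) + (-1)·(-2) + (0)·(2) = 0
  c_3 = (-4)·(-2) + (3)·(-2) + (-1)·(2) = 0
Base-3 expansion of each c_i:
  c_1 = 2 = 2·3^0
  c_2 = 0
  c_3 = 0
λ_0 = (2, 0, 0)

((2, 0, 0),)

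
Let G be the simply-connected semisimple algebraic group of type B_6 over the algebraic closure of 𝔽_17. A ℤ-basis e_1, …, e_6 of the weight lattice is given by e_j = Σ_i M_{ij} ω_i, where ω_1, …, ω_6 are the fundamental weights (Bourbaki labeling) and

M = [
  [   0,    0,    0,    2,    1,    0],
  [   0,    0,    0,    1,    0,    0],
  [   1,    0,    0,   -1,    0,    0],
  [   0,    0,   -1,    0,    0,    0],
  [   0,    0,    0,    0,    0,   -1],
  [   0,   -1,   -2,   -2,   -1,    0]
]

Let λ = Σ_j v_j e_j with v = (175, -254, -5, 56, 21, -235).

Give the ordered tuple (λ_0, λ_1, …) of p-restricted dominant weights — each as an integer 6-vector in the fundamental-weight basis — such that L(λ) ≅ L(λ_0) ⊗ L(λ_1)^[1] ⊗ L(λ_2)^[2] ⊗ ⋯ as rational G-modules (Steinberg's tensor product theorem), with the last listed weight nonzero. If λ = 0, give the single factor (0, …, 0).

((14, 5, 0, 5, 14, 12), (7, 3, 7, 0, 13, 7))

ω-coordinates c = M·v, v = (175, -254, -5, 56, 21, -235):
  c_1 = 0*175 + 0*-254 + 0*-5 + 2*56 + 1*21 + 0*-235 = 133
  c_2 = 0*175 + 0*-254 + 0*-5 + 1*56 + 0*21 + 0*-235 = 56
  c_3 = 1*175 + 0*-254 + 0*-5 + -1*56 + 0*21 + 0*-235 = 119
  c_4 = 0*175 + 0*-254 + -1*-5 + 0*56 + 0*21 + 0*-235 = 5
  c_5 = 0*175 + 0*-254 + 0*-5 + 0*56 + 0*21 + -1*-235 = 235
  c_6 = 0*175 + -1*-254 + -2*-5 + -2*56 + -1*21 + 0*-235 = 131
Writing each c_i in base p = 17:
  c_1 = 133 = 14·17^0 + 7·17^1
  c_2 = 56 = 5·17^0 + 3·17^1
  c_3 = 119 = 0·17^0 + 7·17^1
  c_4 = 5 = 5·17^0
  c_5 = 235 = 14·17^0 + 13·17^1
  c_6 = 131 = 12·17^0 + 7·17^1
Factor λ_0 = (14, 5, 0, 5, 14, 12)
Factor λ_1 = (7, 3, 7, 0, 13, 7)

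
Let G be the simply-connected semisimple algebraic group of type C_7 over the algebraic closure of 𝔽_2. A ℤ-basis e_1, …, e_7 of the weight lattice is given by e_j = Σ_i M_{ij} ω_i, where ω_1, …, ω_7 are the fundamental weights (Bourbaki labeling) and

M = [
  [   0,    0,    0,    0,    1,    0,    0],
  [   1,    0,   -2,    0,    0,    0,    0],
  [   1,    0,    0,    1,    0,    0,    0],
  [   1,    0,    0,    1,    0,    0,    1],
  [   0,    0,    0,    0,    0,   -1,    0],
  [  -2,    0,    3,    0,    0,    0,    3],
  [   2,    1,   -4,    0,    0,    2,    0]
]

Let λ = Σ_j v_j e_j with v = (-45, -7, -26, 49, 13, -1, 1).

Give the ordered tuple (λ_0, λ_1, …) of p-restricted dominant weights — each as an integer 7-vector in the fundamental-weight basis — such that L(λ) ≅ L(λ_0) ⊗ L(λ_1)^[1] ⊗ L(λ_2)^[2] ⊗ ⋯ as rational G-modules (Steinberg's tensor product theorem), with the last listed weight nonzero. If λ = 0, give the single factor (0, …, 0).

Compute c_i = Σ_j M_{ij} v_j with v = (-45, -7, -26, 49, 13, -1, 1):
  c_1 = (0)·(-45) + (0)·(-7) + (0)·(-26) + (0)·(49) + (1)·(13) + (0)·(-1) + (0)·(1) = 13
  c_2 = (1)·(-45) + (0)·(-7) + (-2)·(-26) + (0)·(49) + (0)·(13) + (0)·(-1) + (0)·(1) = 7
  c_3 = (1)·(-45) + (0)·(-7) + (0)·(-26) + (1)·(49) + (0)·(13) + (0)·(-1) + (0)·(1) = 4
  c_4 = (1)·(-45) + (0)·(-7) + (0)·(-26) + (1)·(49) + (0)·(13) + (0)·(-1) + (1)·(1) = 5
  c_5 = (0)·(-45) + (0)·(-7) + (0)·(-26) + (0)·(49) + (0)·(13) + (-1)·(-1) + (0)·(1) = 1
  c_6 = (-2)·(-45) + (0)·(-7) + (3)·(-26) + (0)·(49) + (0)·(13) + (0)·(-1) + (3)·(1) = 15
  c_7 = (2)·(-45) + (1)·(-7) + (-4)·(-26) + (0)·(49) + (0)·(13) + (2)·(-1) + (0)·(1) = 5
Expand coordinatewise in base 2:
  c_1 = 13 = 1·2^0 + 0·2^1 + 1·2^2 + 1·2^3
  c_2 = 7 = 1·2^0 + 1·2^1 + 1·2^2
  c_3 = 4 = 0·2^0 + 0·2^1 + 1·2^2
  c_4 = 5 = 1·2^0 + 0·2^1 + 1·2^2
  c_5 = 1 = 1·2^0
  c_6 = 15 = 1·2^0 + 1·2^1 + 1·2^2 + 1·2^3
  c_7 = 5 = 1·2^0 + 0·2^1 + 1·2^2
p-restricted factor λ_0 = (1, 1, 0, 1, 1, 1, 1)
p-restricted factor λ_1 = (0, 1, 0, 0, 0, 1, 0)
p-restricted factor λ_2 = (1, 1, 1, 1, 0, 1, 1)
p-restricted factor λ_3 = (1, 0, 0, 0, 0, 1, 0)

((1, 1, 0, 1, 1, 1, 1), (0, 1, 0, 0, 0, 1, 0), (1, 1, 1, 1, 0, 1, 1), (1, 0, 0, 0, 0, 1, 0))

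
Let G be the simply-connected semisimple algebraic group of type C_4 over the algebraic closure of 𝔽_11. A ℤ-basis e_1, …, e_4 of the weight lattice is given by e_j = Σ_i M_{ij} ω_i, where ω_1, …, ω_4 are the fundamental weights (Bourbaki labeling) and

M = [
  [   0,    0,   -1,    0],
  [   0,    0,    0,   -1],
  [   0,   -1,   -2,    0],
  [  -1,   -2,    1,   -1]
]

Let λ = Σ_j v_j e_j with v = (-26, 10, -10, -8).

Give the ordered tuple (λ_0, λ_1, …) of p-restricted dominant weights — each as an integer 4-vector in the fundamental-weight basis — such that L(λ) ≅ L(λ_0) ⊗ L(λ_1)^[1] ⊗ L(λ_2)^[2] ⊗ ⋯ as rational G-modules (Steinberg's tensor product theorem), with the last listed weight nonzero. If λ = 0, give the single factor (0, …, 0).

((10, 8, 10, 4),)

Change of basis e → ω: c = M·v where v = (-26, 10, -10, -8):
  c_1 = (0)·(-26) + (0)·(10) + (-1)·(-10) + (0)·(-8) = 10
  c_2 = (0)·(-26) + (0)·(10) + (0)·(-10) + (-1)·(-8) = 8
  c_3 = (0)·(-26) + (-1)·(10) + (-2)·(-10) + (0)·(-8) = 10
  c_4 = (-1)·(-26) + (-2)·(10) + (1)·(-10) + (-1)·(-8) = 4
p = 11; digits c_i = Σ_j d_{ij}·11^j, 0 ≤ d_{ij} < 11:
  c_1 = 10 = 10·11^0
  c_2 = 8 = 8·11^0
  c_3 = 10 = 10·11^0
  c_4 = 4 = 4·11^0
λ_0 = (10, 8, 10, 4)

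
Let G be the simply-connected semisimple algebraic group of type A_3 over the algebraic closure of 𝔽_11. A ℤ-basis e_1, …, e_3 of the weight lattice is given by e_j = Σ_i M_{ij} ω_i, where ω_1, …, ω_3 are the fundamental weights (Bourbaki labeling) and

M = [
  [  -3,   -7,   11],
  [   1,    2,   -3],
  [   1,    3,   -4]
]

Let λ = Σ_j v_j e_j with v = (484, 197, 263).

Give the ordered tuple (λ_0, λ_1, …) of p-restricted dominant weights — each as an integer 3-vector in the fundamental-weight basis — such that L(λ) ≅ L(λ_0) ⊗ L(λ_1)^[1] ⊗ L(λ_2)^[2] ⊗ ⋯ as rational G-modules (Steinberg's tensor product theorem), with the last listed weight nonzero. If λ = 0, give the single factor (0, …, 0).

((7, 1, 1), (5, 8, 2))

ω-coordinates c = M·v, v = (484, 197, 263):
  c_1 = (-3)·(484) + (-7)·(197) + 11·263 = 62
  c_2 = 1·484 + 2·197 + (-3)·(263) = 89
  c_3 = 1·484 + 3·197 + (-4)·(263) = 23
Writing each c_i in base p = 11:
  c_1 = 62 = 7·11^0 + 5·11^1
  c_2 = 89 = 1·11^0 + 8·11^1
  c_3 = 23 = 1·11^0 + 2·11^1
λ_0 = (7, 1, 1)
λ_1 = (5, 8, 2)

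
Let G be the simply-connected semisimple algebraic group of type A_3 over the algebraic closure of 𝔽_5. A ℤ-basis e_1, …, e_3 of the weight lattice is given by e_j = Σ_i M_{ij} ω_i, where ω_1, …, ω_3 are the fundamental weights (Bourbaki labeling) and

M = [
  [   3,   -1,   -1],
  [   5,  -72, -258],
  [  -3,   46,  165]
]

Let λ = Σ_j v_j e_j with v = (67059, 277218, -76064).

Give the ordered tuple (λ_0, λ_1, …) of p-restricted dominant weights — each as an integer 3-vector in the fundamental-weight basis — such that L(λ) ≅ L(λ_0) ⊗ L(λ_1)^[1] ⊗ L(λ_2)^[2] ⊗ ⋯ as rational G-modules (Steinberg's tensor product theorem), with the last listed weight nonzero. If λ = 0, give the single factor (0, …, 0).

Converting to the ω-basis (c_i = row i of M dotted with v = (67059, 277218, -76064)):
  c_1 = 3·67059 + (-1)·(277218) + (-1)·(-76064) = 23
  c_2 = 5·67059 + (-72)·(277218) + (-258)·(-76064) = 111
  c_3 = (-3)·(67059) + 46·277218 + (165)·(-76064) = 291
Expand coordinatewise in base 5:
  c_1 = 23 = 3·5^0 + 4·5^1
  c_2 = 111 = 1·5^0 + 2·5^1 + 4·5^2
  c_3 = 291 = 1·5^0 + 3·5^1 + 1·5^2 + 2·5^3
Factor λ_0 = (3, 1, 1)
Factor λ_1 = (4, 2, 3)
Factor λ_2 = (0, 4, 1)
Factor λ_3 = (0, 0, 2)

((3, 1, 1), (4, 2, 3), (0, 4, 1), (0, 0, 2))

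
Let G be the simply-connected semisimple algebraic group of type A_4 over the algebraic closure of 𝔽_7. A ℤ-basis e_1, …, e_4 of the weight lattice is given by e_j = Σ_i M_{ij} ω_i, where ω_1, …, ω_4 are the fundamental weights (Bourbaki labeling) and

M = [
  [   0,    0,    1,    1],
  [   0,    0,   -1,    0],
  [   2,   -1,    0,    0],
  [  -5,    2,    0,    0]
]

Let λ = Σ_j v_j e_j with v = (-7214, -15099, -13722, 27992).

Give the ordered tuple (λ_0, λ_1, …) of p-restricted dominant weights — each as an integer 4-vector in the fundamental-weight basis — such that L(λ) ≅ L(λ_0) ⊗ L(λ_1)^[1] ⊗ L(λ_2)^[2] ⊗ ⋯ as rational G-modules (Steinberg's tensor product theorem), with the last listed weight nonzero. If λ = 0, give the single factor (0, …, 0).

Compute c_i = Σ_j M_{ij} v_j with v = (-7214, -15099, -13722, 27992):
  c_1 = (0)·(-7214) + (0)·(-15099) + (1)·(-13722) + (1)·(27992) = 14270
  c_2 = (0)·(-7214) + (0)·(-15099) + (-1)·(-13722) + (0)·(27992) = 13722
  c_3 = (2)·(-7214) + (-1)·(-15099) + (0)·(-13722) + (0)·(27992) = 671
  c_4 = (-5)·(-7214) + (2)·(-15099) + (0)·(-13722) + (0)·(27992) = 5872
p = 7; digits c_i = Σ_j d_{ij}·7^j, 0 ≤ d_{ij} < 7:
  c_1 = 14270 = 4·7^0 + 1·7^1 + 4·7^2 + 6·7^3 + 5·7^4
  c_2 = 13722 = 2·7^0 + 0·7^1 + 0·7^2 + 5·7^3 + 5·7^4
  c_3 = 671 = 6·7^0 + 4·7^1 + 6·7^2 + 1·7^3
  c_4 = 5872 = 6·7^0 + 5·7^1 + 0·7^2 + 3·7^3 + 2·7^4
λ_0 = (4, 2, 6, 6)
λ_1 = (1, 0, 4, 5)
λ_2 = (4, 0, 6, 0)
λ_3 = (6, 5, 1, 3)
λ_4 = (5, 5, 0, 2)

((4, 2, 6, 6), (1, 0, 4, 5), (4, 0, 6, 0), (6, 5, 1, 3), (5, 5, 0, 2))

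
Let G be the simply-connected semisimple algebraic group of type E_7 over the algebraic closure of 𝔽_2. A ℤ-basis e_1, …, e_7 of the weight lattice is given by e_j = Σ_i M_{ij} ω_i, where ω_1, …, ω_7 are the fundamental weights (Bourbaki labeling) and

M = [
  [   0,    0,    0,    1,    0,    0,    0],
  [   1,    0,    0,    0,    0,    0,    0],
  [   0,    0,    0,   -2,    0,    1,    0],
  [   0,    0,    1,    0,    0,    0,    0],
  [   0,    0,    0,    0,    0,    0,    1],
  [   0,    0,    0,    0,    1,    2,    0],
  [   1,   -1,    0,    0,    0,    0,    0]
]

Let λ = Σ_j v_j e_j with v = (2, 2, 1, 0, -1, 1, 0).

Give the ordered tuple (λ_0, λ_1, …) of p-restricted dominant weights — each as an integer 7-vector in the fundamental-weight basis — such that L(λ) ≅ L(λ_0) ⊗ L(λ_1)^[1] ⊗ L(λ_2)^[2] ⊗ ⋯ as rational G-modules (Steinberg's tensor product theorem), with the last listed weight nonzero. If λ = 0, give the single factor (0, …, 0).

Change of basis e → ω: c = M·v where v = (2, 2, 1, 0, -1, 1, 0):
  c_1 = 0*2 + 0*2 + 0*1 + 1*0 + 0*-1 + 0*1 + 0*0 = 0
  c_2 = 1*2 + 0*2 + 0*1 + 0*0 + 0*-1 + 0*1 + 0*0 = 2
  c_3 = 0*2 + 0*2 + 0*1 + -2*0 + 0*-1 + 1*1 + 0*0 = 1
  c_4 = 0*2 + 0*2 + 1*1 + 0*0 + 0*-1 + 0*1 + 0*0 = 1
  c_5 = 0*2 + 0*2 + 0*1 + 0*0 + 0*-1 + 0*1 + 1*0 = 0
  c_6 = 0*2 + 0*2 + 0*1 + 0*0 + 1*-1 + 2*1 + 0*0 = 1
  c_7 = 1*2 + -1*2 + 0*1 + 0*0 + 0*-1 + 0*1 + 0*0 = 0
Writing each c_i in base p = 2:
  c_1 = 0
  c_2 = 2 = 0·2^0 + 1·2^1
  c_3 = 1 = 1·2^0
  c_4 = 1 = 1·2^0
  c_5 = 0
  c_6 = 1 = 1·2^0
  c_7 = 0
λ_0 = (0, 0, 1, 1, 0, 1, 0)
λ_1 = (0, 1, 0, 0, 0, 0, 0)

((0, 0, 1, 1, 0, 1, 0), (0, 1, 0, 0, 0, 0, 0))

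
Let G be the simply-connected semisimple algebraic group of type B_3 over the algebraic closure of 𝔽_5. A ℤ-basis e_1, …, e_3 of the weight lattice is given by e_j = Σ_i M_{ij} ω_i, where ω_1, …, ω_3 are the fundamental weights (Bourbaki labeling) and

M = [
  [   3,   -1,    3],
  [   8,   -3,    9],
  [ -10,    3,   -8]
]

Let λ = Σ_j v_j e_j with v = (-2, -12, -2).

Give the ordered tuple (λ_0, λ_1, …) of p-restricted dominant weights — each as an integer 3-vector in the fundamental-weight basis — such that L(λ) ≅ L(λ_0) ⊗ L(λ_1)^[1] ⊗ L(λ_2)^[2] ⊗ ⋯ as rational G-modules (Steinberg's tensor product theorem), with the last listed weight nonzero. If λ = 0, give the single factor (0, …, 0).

Change of basis e → ω: c = M·v where v = (-2, -12, -2):
  c_1 = (3)·(-2) + (-1)·(-12) + (3)·(-2) = 0
  c_2 = (8)·(-2) + (-3)·(-12) + (9)·(-2) = 2
  c_3 = (-10)·(-2) + (3)·(-12) + (-8)·(-2) = 0
Base-5 expansion of each c_i:
  c_1 = 0
  c_2 = 2 = 2·5^0
  c_3 = 0
Factor λ_0 = (0, 2, 0)

((0, 2, 0),)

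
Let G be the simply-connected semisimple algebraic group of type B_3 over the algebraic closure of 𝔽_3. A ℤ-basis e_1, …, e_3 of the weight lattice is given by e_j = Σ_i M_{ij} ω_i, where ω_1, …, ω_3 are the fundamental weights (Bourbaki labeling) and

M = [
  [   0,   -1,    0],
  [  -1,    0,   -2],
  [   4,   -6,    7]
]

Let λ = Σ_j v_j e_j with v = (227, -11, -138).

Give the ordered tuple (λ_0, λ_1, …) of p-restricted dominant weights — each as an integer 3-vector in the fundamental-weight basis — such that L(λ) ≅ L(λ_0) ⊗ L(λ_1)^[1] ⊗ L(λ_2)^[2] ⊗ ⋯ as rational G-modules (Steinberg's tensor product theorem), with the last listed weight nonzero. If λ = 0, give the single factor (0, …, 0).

Converting to the ω-basis (c_i = row i of M dotted with v = (227, -11, -138)):
  c_1 = (0)·(227) + (-1)·(-11) + (0)·(-138) = 11
  c_2 = (-1)·(227) + (0)·(-11) + (-2)·(-138) = 49
  c_3 = (4)·(227) + (-6)·(-11) + (7)·(-138) = 8
p = 3; digits c_i = Σ_j d_{ij}·3^j, 0 ≤ d_{ij} < 3:
  c_1 = 11 = 2·3^0 + 0·3^1 + 1·3^2
  c_2 = 49 = 1·3^0 + 1·3^1 + 2·3^2 + 1·3^3
  c_3 = 8 = 2·3^0 + 2·3^1
p-restricted factor λ_0 = (2, 1, 2)
p-restricted factor λ_1 = (0, 1, 2)
p-restricted factor λ_2 = (1, 2, 0)
p-restricted factor λ_3 = (0, 1, 0)

((2, 1, 2), (0, 1, 2), (1, 2, 0), (0, 1, 0))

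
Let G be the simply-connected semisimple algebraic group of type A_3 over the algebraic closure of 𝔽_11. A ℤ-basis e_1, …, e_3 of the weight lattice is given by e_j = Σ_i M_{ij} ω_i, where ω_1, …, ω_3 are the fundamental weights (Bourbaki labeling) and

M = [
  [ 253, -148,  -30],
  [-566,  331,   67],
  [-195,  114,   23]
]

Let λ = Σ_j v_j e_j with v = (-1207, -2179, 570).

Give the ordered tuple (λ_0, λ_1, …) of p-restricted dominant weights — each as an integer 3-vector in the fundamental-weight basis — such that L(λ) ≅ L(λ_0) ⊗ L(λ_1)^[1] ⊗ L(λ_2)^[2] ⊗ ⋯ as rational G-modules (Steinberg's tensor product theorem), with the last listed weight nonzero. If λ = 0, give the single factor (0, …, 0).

Change of basis e → ω: c = M·v where v = (-1207, -2179, 570):
  c_1 = (253)·(-1207) + (-148)·(-2179) + (-30)·(570) = 21
  c_2 = (-566)·(-1207) + (331)·(-2179) + (67)·(570) = 103
  c_3 = (-195)·(-1207) + (114)·(-2179) + (23)·(570) = 69
Expand coordinatewise in base 11:
  c_1 = 21 = 10·11^0 + 1·11^1
  c_2 = 103 = 4·11^0 + 9·11^1
  c_3 = 69 = 3·11^0 + 6·11^1
Factor λ_0 = (10, 4, 3)
Factor λ_1 = (1, 9, 6)

((10, 4, 3), (1, 9, 6))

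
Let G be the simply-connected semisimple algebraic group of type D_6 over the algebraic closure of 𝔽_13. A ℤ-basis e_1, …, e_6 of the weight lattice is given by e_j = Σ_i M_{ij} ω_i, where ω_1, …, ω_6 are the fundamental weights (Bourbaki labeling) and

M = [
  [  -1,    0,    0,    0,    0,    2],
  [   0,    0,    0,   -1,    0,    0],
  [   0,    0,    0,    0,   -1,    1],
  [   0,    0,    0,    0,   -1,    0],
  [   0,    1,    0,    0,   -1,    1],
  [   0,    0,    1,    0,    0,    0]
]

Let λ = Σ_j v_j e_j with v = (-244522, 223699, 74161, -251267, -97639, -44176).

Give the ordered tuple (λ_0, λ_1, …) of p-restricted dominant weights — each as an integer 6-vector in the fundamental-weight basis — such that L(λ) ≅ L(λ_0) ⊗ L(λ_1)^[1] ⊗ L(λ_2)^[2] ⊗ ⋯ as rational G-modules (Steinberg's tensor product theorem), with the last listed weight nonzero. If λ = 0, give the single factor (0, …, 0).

((1, 3, 7, 9, 2, 9), (1, 10, 4, 9, 0, 10), (1, 4, 4, 5, 2, 9), (6, 10, 11, 5, 9, 7), (5, 8, 1, 3, 9, 2))

ω-coordinates c = M·v, v = (-244522, 223699, 74161, -251267, -97639, -44176):
  c_1 = -1*-244522 + 0*223699 + 0*74161 + 0*-251267 + 0*-97639 + 2*-44176 = 156170
  c_2 = 0*-244522 + 0*223699 + 0*74161 + -1*-251267 + 0*-97639 + 0*-44176 = 251267
  c_3 = 0*-244522 + 0*223699 + 0*74161 + 0*-251267 + -1*-97639 + 1*-44176 = 53463
  c_4 = 0*-244522 + 0*223699 + 0*74161 + 0*-251267 + -1*-97639 + 0*-44176 = 97639
  c_5 = 0*-244522 + 1*223699 + 0*74161 + 0*-251267 + -1*-97639 + 1*-44176 = 277162
  c_6 = 0*-244522 + 0*223699 + 1*74161 + 0*-251267 + 0*-97639 + 0*-44176 = 74161
Base-13 expansion of each c_i:
  c_1 = 156170 = 1·13^0 + 1·13^1 + 1·13^2 + 6·13^3 + 5·13^4
  c_2 = 251267 = 3·13^0 + 10·13^1 + 4·13^2 + 10·13^3 + 8·13^4
  c_3 = 53463 = 7·13^0 + 4·13^1 + 4·13^2 + 11·13^3 + 1·13^4
  c_4 = 97639 = 9·13^0 + 9·13^1 + 5·13^2 + 5·13^3 + 3·13^4
  c_5 = 277162 = 2·13^0 + 0·13^1 + 2·13^2 + 9·13^3 + 9·13^4
  c_6 = 74161 = 9·13^0 + 10·13^1 + 9·13^2 + 7·13^3 + 2·13^4
Factor λ_0 = (1, 3, 7, 9, 2, 9)
Factor λ_1 = (1, 10, 4, 9, 0, 10)
Factor λ_2 = (1, 4, 4, 5, 2, 9)
Factor λ_3 = (6, 10, 11, 5, 9, 7)
Factor λ_4 = (5, 8, 1, 3, 9, 2)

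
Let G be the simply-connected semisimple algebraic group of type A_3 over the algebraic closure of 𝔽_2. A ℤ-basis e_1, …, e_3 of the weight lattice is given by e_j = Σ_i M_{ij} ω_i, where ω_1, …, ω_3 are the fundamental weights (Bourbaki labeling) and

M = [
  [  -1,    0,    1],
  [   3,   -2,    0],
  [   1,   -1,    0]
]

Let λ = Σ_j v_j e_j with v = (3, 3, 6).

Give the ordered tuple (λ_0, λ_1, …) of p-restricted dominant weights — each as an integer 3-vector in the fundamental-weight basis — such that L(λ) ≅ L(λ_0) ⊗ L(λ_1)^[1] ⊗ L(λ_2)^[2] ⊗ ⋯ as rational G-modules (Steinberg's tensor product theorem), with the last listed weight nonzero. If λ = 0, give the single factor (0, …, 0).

ω-coordinates c = M·v, v = (3, 3, 6):
  c_1 = (-1)·(3) + (0)·(3) + (1)·(6) = 3
  c_2 = (3)·(3) + (-2)·(3) + (0)·(6) = 3
  c_3 = (1)·(3) + (-1)·(3) + (0)·(6) = 0
Base-2 expansion of each c_i:
  c_1 = 3 = 1·2^0 + 1·2^1
  c_2 = 3 = 1·2^0 + 1·2^1
  c_3 = 0
p-restricted factor λ_0 = (1, 1, 0)
p-restricted factor λ_1 = (1, 1, 0)

((1, 1, 0), (1, 1, 0))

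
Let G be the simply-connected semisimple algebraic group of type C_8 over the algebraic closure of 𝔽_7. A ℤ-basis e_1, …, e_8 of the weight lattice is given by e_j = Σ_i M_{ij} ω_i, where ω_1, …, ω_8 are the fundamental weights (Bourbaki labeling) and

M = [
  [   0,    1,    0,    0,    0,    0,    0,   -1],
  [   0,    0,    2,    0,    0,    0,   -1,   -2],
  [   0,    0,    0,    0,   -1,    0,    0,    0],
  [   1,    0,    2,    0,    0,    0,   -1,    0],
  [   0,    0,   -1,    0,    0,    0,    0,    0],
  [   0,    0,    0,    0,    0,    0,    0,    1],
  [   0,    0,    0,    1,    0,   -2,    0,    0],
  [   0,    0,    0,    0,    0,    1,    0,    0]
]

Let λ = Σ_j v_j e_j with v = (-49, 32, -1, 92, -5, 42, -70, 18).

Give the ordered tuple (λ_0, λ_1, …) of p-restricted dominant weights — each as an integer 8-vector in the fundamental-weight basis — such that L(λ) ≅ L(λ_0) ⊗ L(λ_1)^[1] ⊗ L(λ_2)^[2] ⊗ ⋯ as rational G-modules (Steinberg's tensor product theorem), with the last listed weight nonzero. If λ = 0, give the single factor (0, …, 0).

((0, 4, 5, 5, 1, 4, 1, 0), (2, 4, 0, 2, 0, 2, 1, 6))

Change of basis e → ω: c = M·v where v = (-49, 32, -1, 92, -5, 42, -70, 18):
  c_1 = 0*-49 + 1*32 + 0*-1 + 0*92 + 0*-5 + 0*42 + 0*-70 + -1*18 = 14
  c_2 = 0*-49 + 0*32 + 2*-1 + 0*92 + 0*-5 + 0*42 + -1*-70 + -2*18 = 32
  c_3 = 0*-49 + 0*32 + 0*-1 + 0*92 + -1*-5 + 0*42 + 0*-70 + 0*18 = 5
  c_4 = 1*-49 + 0*32 + 2*-1 + 0*92 + 0*-5 + 0*42 + -1*-70 + 0*18 = 19
  c_5 = 0*-49 + 0*32 + -1*-1 + 0*92 + 0*-5 + 0*42 + 0*-70 + 0*18 = 1
  c_6 = 0*-49 + 0*32 + 0*-1 + 0*92 + 0*-5 + 0*42 + 0*-70 + 1*18 = 18
  c_7 = 0*-49 + 0*32 + 0*-1 + 1*92 + 0*-5 + -2*42 + 0*-70 + 0*18 = 8
  c_8 = 0*-49 + 0*32 + 0*-1 + 0*92 + 0*-5 + 1*42 + 0*-70 + 0*18 = 42
Expand coordinatewise in base 7:
  c_1 = 14 = 0·7^0 + 2·7^1
  c_2 = 32 = 4·7^0 + 4·7^1
  c_3 = 5 = 5·7^0
  c_4 = 19 = 5·7^0 + 2·7^1
  c_5 = 1 = 1·7^0
  c_6 = 18 = 4·7^0 + 2·7^1
  c_7 = 8 = 1·7^0 + 1·7^1
  c_8 = 42 = 0·7^0 + 6·7^1
Factor λ_0 = (0, 4, 5, 5, 1, 4, 1, 0)
Factor λ_1 = (2, 4, 0, 2, 0, 2, 1, 6)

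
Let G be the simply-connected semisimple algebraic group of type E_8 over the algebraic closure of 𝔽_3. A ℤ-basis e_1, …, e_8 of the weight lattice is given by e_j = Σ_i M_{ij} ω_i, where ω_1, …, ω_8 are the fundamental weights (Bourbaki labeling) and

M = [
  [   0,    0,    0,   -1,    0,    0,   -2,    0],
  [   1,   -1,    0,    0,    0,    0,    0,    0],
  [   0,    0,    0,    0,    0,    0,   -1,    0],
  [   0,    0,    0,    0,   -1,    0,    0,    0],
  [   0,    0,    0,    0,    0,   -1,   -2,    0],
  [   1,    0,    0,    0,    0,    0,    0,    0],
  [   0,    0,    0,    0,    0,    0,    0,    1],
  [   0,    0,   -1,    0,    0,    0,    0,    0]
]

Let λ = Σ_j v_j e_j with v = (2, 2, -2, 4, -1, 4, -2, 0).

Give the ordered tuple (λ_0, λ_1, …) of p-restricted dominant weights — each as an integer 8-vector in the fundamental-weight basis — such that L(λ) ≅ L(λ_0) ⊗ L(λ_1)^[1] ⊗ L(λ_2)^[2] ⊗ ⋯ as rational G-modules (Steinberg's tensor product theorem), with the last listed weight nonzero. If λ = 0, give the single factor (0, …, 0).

((0, 0, 2, 1, 0, 2, 0, 2),)

Compute c_i = Σ_j M_{ij} v_j with v = (2, 2, -2, 4, -1, 4, -2, 0):
  c_1 = 0·2 + 0·2 + (0)·(-2) + (-1)·(4) + (0)·(-1) + 0·4 + (-2)·(-2) + 0·0 = 0
  c_2 = 1·2 + (-1)·(2) + (0)·(-2) + 0·4 + (0)·(-1) + 0·4 + (0)·(-2) + 0·0 = 0
  c_3 = 0·2 + 0·2 + (0)·(-2) + 0·4 + (0)·(-1) + 0·4 + (-1)·(-2) + 0·0 = 2
  c_4 = 0·2 + 0·2 + (0)·(-2) + 0·4 + (-1)·(-1) + 0·4 + (0)·(-2) + 0·0 = 1
  c_5 = 0·2 + 0·2 + (0)·(-2) + 0·4 + (0)·(-1) + (-1)·(4) + (-2)·(-2) + 0·0 = 0
  c_6 = 1·2 + 0·2 + (0)·(-2) + 0·4 + (0)·(-1) + 0·4 + (0)·(-2) + 0·0 = 2
  c_7 = 0·2 + 0·2 + (0)·(-2) + 0·4 + (0)·(-1) + 0·4 + (0)·(-2) + 1·0 = 0
  c_8 = 0·2 + 0·2 + (-1)·(-2) + 0·4 + (0)·(-1) + 0·4 + (0)·(-2) + 0·0 = 2
Writing each c_i in base p = 3:
  c_1 = 0
  c_2 = 0
  c_3 = 2 = 2·3^0
  c_4 = 1 = 1·3^0
  c_5 = 0
  c_6 = 2 = 2·3^0
  c_7 = 0
  c_8 = 2 = 2·3^0
Factor λ_0 = (0, 0, 2, 1, 0, 2, 0, 2)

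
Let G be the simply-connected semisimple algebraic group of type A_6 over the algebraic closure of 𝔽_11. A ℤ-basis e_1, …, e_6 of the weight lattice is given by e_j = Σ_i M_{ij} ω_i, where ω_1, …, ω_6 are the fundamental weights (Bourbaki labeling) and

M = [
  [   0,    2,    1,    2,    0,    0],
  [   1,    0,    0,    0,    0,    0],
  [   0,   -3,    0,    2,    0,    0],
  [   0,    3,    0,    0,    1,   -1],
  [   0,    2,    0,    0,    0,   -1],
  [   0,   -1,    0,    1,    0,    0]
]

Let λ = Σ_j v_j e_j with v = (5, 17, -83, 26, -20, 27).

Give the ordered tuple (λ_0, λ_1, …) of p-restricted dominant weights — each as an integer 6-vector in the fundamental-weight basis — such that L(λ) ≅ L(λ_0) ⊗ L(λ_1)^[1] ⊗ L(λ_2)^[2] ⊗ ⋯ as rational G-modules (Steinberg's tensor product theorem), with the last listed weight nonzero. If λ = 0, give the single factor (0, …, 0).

((3, 5, 1, 4, 7, 9),)

Compute c_i = Σ_j M_{ij} v_j with v = (5, 17, -83, 26, -20, 27):
  c_1 = 0*5 + 2*17 + 1*-83 + 2*26 + 0*-20 + 0*27 = 3
  c_2 = 1*5 + 0*17 + 0*-83 + 0*26 + 0*-20 + 0*27 = 5
  c_3 = 0*5 + -3*17 + 0*-83 + 2*26 + 0*-20 + 0*27 = 1
  c_4 = 0*5 + 3*17 + 0*-83 + 0*26 + 1*-20 + -1*27 = 4
  c_5 = 0*5 + 2*17 + 0*-83 + 0*26 + 0*-20 + -1*27 = 7
  c_6 = 0*5 + -1*17 + 0*-83 + 1*26 + 0*-20 + 0*27 = 9
Base-11 expansion of each c_i:
  c_1 = 3 = 3·11^0
  c_2 = 5 = 5·11^0
  c_3 = 1 = 1·11^0
  c_4 = 4 = 4·11^0
  c_5 = 7 = 7·11^0
  c_6 = 9 = 9·11^0
λ_0 = (3, 5, 1, 4, 7, 9)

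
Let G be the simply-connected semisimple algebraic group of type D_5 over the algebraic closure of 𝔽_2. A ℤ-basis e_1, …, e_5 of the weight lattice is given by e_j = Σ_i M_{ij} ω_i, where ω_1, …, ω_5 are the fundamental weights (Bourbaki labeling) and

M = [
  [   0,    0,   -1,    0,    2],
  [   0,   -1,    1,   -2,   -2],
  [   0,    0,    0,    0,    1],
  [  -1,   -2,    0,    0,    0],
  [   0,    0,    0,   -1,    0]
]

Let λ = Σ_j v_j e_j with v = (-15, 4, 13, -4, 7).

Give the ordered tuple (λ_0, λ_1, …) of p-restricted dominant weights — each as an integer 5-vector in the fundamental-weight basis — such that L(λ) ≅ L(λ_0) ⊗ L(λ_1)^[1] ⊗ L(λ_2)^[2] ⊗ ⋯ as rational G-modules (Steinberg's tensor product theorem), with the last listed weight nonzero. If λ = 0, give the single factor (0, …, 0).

((1, 1, 1, 1, 0), (0, 1, 1, 1, 0), (0, 0, 1, 1, 1))

In the fundamental-weight basis, λ has coordinates c = M·v (v = (-15, 4, 13, -4, 7)):
  c_1 = (0)·(-15) + 0·4 + (-1)·(13) + (0)·(-4) + 2·7 = 1
  c_2 = (0)·(-15) + (-1)·(4) + 1·13 + (-2)·(-4) + (-2)·(7) = 3
  c_3 = (0)·(-15) + 0·4 + 0·13 + (0)·(-4) + 1·7 = 7
  c_4 = (-1)·(-15) + (-2)·(4) + 0·13 + (0)·(-4) + 0·7 = 7
  c_5 = (0)·(-15) + 0·4 + 0·13 + (-1)·(-4) + 0·7 = 4
Writing each c_i in base p = 2:
  c_1 = 1 = 1·2^0
  c_2 = 3 = 1·2^0 + 1·2^1
  c_3 = 7 = 1·2^0 + 1·2^1 + 1·2^2
  c_4 = 7 = 1·2^0 + 1·2^1 + 1·2^2
  c_5 = 4 = 0·2^0 + 0·2^1 + 1·2^2
Factor λ_0 = (1, 1, 1, 1, 0)
Factor λ_1 = (0, 1, 1, 1, 0)
Factor λ_2 = (0, 0, 1, 1, 1)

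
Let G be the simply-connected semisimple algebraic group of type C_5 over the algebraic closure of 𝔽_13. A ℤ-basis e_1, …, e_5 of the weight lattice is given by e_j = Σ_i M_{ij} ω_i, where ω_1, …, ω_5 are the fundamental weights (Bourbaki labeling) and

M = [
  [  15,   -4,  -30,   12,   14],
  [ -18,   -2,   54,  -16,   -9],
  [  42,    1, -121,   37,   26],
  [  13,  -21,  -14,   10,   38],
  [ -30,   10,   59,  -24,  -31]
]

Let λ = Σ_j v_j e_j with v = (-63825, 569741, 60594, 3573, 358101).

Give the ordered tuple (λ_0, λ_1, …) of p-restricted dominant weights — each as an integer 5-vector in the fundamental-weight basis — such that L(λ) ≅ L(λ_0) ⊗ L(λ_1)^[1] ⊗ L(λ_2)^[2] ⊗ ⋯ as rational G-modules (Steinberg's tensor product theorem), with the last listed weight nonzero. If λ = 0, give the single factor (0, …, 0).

((12, 2, 5, 4, 11), (7, 1, 3, 9, 11), (12, 8, 0, 5, 1))

In the fundamental-weight basis, λ has coordinates c = M·v (v = (-63825, 569741, 60594, 3573, 358101)):
  c_1 = 15*-63825 + -4*569741 + -30*60594 + 12*3573 + 14*358101 = 2131
  c_2 = -18*-63825 + -2*569741 + 54*60594 + -16*3573 + -9*358101 = 1367
  c_3 = 42*-63825 + 1*569741 + -121*60594 + 37*3573 + 26*358101 = 44
  c_4 = 13*-63825 + -21*569741 + -14*60594 + 10*3573 + 38*358101 = 966
  c_5 = -30*-63825 + 10*569741 + 59*60594 + -24*3573 + -31*358101 = 323
Expand coordinatewise in base 13:
  c_1 = 2131 = 12·13^0 + 7·13^1 + 12·13^2
  c_2 = 1367 = 2·13^0 + 1·13^1 + 8·13^2
  c_3 = 44 = 5·13^0 + 3·13^1
  c_4 = 966 = 4·13^0 + 9·13^1 + 5·13^2
  c_5 = 323 = 11·13^0 + 11·13^1 + 1·13^2
p-restricted factor λ_0 = (12, 2, 5, 4, 11)
p-restricted factor λ_1 = (7, 1, 3, 9, 11)
p-restricted factor λ_2 = (12, 8, 0, 5, 1)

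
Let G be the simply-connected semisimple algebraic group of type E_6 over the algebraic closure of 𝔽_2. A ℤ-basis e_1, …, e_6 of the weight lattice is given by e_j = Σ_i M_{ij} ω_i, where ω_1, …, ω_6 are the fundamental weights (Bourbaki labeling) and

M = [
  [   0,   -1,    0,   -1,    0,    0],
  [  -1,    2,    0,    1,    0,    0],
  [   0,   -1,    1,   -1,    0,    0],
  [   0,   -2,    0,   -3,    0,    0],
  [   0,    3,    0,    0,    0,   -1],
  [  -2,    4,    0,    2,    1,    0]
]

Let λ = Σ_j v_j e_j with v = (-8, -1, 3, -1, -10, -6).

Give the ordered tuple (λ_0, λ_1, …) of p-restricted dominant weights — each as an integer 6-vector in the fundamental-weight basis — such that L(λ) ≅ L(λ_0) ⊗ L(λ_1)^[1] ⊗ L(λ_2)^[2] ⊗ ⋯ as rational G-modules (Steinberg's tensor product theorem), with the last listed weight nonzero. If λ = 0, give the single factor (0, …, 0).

((0, 1, 1, 1, 1, 0), (1, 0, 0, 0, 1, 0), (0, 1, 1, 1, 0, 0))

Compute c_i = Σ_j M_{ij} v_j with v = (-8, -1, 3, -1, -10, -6):
  c_1 = (0)·(-8) + (-1)·(-1) + (0)·(3) + (-1)·(-1) + (0)·(-10) + (0)·(-6) = 2
  c_2 = (-1)·(-8) + (2)·(-1) + (0)·(3) + (1)·(-1) + (0)·(-10) + (0)·(-6) = 5
  c_3 = (0)·(-8) + (-1)·(-1) + (1)·(3) + (-1)·(-1) + (0)·(-10) + (0)·(-6) = 5
  c_4 = (0)·(-8) + (-2)·(-1) + (0)·(3) + (-3)·(-1) + (0)·(-10) + (0)·(-6) = 5
  c_5 = (0)·(-8) + (3)·(-1) + (0)·(3) + (0)·(-1) + (0)·(-10) + (-1)·(-6) = 3
  c_6 = (-2)·(-8) + (4)·(-1) + (0)·(3) + (2)·(-1) + (1)·(-10) + (0)·(-6) = 0
Writing each c_i in base p = 2:
  c_1 = 2 = 0·2^0 + 1·2^1
  c_2 = 5 = 1·2^0 + 0·2^1 + 1·2^2
  c_3 = 5 = 1·2^0 + 0·2^1 + 1·2^2
  c_4 = 5 = 1·2^0 + 0·2^1 + 1·2^2
  c_5 = 3 = 1·2^0 + 1·2^1
  c_6 = 0
λ_0 = (0, 1, 1, 1, 1, 0)
λ_1 = (1, 0, 0, 0, 1, 0)
λ_2 = (0, 1, 1, 1, 0, 0)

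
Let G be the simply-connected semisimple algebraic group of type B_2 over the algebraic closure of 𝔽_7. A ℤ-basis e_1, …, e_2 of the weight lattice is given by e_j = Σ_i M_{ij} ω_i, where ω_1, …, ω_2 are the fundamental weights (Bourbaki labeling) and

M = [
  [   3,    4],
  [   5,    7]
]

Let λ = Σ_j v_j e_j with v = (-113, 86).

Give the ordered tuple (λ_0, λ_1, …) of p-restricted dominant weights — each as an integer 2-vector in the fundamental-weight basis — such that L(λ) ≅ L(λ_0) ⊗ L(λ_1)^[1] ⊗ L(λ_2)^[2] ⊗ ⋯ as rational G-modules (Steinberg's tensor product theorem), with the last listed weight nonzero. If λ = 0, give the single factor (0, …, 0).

Compute c_i = Σ_j M_{ij} v_j with v = (-113, 86):
  c_1 = (3)·(-113) + 4·86 = 5
  c_2 = (5)·(-113) + 7·86 = 37
Writing each c_i in base p = 7:
  c_1 = 5 = 5·7^0
  c_2 = 37 = 2·7^0 + 5·7^1
λ_0 = (5, 2)
λ_1 = (0, 5)

((5, 2), (0, 5))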